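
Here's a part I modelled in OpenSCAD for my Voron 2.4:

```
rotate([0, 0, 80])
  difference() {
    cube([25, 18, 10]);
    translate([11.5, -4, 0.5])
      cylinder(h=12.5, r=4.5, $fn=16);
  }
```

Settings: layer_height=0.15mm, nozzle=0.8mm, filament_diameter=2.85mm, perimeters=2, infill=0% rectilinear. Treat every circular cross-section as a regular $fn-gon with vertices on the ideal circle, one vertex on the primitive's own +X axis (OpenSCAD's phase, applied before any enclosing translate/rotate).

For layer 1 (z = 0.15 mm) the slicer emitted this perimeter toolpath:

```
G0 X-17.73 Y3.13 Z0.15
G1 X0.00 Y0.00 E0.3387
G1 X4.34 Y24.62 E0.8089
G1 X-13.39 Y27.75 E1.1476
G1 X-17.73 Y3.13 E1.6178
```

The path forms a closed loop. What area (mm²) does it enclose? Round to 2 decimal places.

Apply the shoelace formula to the sequence of (X, Y) vertices; enclosed area = 450.10 mm².

450.10 mm²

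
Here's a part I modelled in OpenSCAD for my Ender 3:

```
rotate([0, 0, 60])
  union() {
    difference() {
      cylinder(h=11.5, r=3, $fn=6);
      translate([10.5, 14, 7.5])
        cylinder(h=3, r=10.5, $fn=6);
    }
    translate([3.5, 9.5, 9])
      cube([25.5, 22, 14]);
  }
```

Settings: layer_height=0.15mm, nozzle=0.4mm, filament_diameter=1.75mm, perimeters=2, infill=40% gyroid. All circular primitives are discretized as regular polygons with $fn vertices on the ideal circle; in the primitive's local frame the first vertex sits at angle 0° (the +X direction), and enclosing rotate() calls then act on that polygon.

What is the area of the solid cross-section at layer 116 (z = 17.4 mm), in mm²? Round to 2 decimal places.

At z = 17.4 mm: the cylinder is absent (z outside [0, 11.5]); the cylinder at (10.5, 14) is absent (z outside [7.5, 10.5]); After the difference (first − rest): the first operand is absent here, so nothing remains; the cube at (3.5, 9.5) is present — its section is the full 25.5×22 rectangle (area 561.00 mm²); Merging all regions: only the 25.5×22 cube at (3.5, 9.5) is present, so the union is just that shape — area = 561.00 mm²; (rotated 60° about Z; rotation is an isometry so areas/perimeters/island counts are preserved). Overall, the cross-section is a single solid region. Net area = 561.00 mm².

561.00 mm²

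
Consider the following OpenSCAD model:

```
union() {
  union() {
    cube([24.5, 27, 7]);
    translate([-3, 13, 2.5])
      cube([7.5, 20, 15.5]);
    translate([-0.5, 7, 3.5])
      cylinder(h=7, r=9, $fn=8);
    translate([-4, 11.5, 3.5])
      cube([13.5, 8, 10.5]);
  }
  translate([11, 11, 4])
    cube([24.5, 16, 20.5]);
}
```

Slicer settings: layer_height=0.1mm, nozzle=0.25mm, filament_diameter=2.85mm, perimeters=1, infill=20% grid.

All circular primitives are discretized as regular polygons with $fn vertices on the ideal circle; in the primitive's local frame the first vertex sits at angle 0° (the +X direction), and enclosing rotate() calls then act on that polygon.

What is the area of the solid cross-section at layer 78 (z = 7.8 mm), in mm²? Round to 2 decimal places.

796.17 mm²

At z = 7.8 mm: the cube is absent (z outside [0, 7]); the 7.5×20 cube at (-3, 13) contributes its full rectangle (area 150.00 mm²); the r=9 cylinder at (-0.5, 7) contributes a regular 8-gon of circumradius 9 (area = (8/2)·9.000²·sin(360°/8) = 229.10 mm²); the 13.5×8 cube at (-4, 11.5) contributes its full rectangle (area 108.00 mm²); Taking the union: the regions partially overlap — summed areas 487.10 mm² minus the doubly-counted overlap 82.93 mm² gives 404.17 mm² — area = 404.17 mm²; the cube at (11, 11) is present — its section is the full 24.5×16 rectangle (area 392.00 mm²); Merging all regions: the 2 present regions are separate (no shared area or edge), so areas and boundary lengths simply add and each stays a separate island — area = 796.17 mm². Overall, the cross-section has 2 separate islands. Net area = 796.17 mm².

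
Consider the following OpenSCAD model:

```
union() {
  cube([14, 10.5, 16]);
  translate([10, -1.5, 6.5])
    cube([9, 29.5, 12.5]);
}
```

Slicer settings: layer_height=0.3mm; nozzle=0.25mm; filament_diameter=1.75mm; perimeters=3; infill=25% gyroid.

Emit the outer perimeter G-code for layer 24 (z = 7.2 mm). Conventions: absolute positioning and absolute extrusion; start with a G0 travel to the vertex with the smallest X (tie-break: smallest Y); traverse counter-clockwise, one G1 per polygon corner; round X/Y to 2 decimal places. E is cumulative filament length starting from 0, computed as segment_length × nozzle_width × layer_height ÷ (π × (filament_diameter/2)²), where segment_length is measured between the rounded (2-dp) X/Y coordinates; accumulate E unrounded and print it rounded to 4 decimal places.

At z = 7.2 mm: the 14×10.5 cube contributes its full rectangle; the 9×29.5 cube at (10, -1.5) contributes its full rectangle; Merging all regions: the regions partially overlap (shared area 42.00 mm²), so overlapping operands fuse into one piece — 1 connected region. The outline is a single polygon with 8 vertices. Extrusion per mm of travel: 0.25 × 0.3 / (π × 0.875²) = 0.031181. Accumulating E over each segment gives final E = 3.0246.

G0 X0.00 Y0.00 Z7.20
G1 X10.00 Y0.00 E0.3118
G1 X10.00 Y-1.50 E0.3586
G1 X19.00 Y-1.50 E0.6392
G1 X19.00 Y28.00 E1.5591
G1 X10.00 Y28.00 E1.8397
G1 X10.00 Y10.50 E2.3854
G1 X0.00 Y10.50 E2.6972
G1 X0.00 Y0.00 E3.0246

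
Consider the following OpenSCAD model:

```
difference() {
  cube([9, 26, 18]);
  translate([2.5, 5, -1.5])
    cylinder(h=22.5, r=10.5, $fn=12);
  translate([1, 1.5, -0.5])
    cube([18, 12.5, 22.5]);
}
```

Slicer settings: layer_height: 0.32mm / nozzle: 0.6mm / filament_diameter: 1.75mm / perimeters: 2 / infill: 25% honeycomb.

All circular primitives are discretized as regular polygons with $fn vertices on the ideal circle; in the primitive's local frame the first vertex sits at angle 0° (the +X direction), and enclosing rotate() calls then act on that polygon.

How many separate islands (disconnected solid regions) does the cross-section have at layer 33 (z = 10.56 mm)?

1

At z = 10.56 mm: the cube is present — its section is the full 9×26 rectangle; the r=10.5 cylinder at (2.5, 5) contributes a regular 12-gon of circumradius 10.5; the cube at (1, 1.5) is present — its section is the full 18×12.5 rectangle; After the difference (first − rest): starting from the 9×26 cube, the r=10.5 cylinder at (2.5, 5) partially overlaps it — only the 132.43 mm² overlap (of its 330.75 mm²) is removed, clipping the outline; the 18×12.5 cube at (1, 1.5) partially overlaps it — only the 0.67 mm² overlap (of its 225.00 mm²) is removed, clipping the outline — 1 connected region. Overall, the cross-section is a single solid region. Island count = 1.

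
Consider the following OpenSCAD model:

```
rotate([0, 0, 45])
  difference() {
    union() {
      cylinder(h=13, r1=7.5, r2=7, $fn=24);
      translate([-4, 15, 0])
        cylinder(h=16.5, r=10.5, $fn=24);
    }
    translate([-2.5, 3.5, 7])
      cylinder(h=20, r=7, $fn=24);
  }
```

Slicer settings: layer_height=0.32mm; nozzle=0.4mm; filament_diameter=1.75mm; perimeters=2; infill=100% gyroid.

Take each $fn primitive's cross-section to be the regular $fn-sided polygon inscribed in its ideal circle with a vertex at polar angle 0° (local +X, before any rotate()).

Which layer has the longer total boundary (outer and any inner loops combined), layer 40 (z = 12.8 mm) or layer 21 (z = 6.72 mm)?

Layer 40 (z = 12.8): the cone contributes a regular 24-gon of circumradius 7.008 (interpolated between r1=7.5 and r2=7 at t=0.985) (perimeter = 2·24·7.008·sin(180°/24) = 43.90 mm); the cylinder at (-4, 15): section is a regular 24-gon, circumradius r=10.5 (perimeter = 2·24·10.500·sin(180°/24) = 65.79 mm); Merging all regions: the regions partially overlap (shared area 9.80 mm²), so the edge portions inside another operand are dropped and the merged outline is re-measured after clipping — boundary = 93.76 mm; the cylinder at (-2.5, 3.5): section is a regular 24-gon, circumradius r=7 (perimeter = 2·24·7.000·sin(180°/24) = 43.86 mm); After the difference (first − rest): starting from that combined region, the r=7 cylinder at (-2.5, 3.5) partially overlaps it — only the 134.03 mm² overlap (of its 152.19 mm²) is removed, clipping the outline — boundary = 111.83 mm; (rotated 45° about Z; rotation is an isometry so areas/perimeters/island counts are preserved). So its perimeter = 111.83 mm. Layer 21 (z = 6.72): the cone (r1=7.5→r2=7) has section circumradius 7.242 here — a regular 24-gon (perimeter = 2·24·7.242·sin(180°/24) = 45.37 mm); the r=10.5 cylinder at (-4, 15) gives a regular 24-gon of circumradius 10.5 (constant along its height) (perimeter = 2·24·10.500·sin(180°/24) = 65.79 mm); Combining (union): the regions partially overlap (shared area 11.74 mm²), so the edge portions inside another operand are dropped and the merged outline is re-measured after clipping — boundary = 94.11 mm; the cylinder at (-2.5, 3.5) does not reach this height (z outside [7, 27]); Taking the first minus the rest: none of the subtracted shapes is present at this height, so that combined region is unchanged — boundary = 94.11 mm; (rotated 45° about Z; rotation is an isometry so areas/perimeters/island counts are preserved). So its perimeter = 94.11 mm. Layer 40 is larger (111.83 vs 94.11 mm).

layer 40 (z = 12.8 mm)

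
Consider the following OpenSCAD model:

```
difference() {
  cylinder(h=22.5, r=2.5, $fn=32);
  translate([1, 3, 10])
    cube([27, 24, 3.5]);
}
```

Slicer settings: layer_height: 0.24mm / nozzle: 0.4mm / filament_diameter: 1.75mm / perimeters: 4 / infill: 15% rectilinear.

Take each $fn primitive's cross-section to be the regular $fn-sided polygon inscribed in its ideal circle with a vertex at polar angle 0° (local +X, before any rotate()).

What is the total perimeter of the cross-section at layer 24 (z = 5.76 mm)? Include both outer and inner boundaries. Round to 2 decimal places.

At z = 5.76 mm: the r=2.5 cylinder gives a regular 32-gon of circumradius 2.5 (constant along its height) (perimeter = 2·32·2.500·sin(180°/32) = 15.68 mm); the cube at (1, 3) is not intersected at this z (z outside [10, 13.5]); Subtracting the remaining from the first: none of the subtracted shapes is present at this height, so the r=2.5 cylinder is unchanged — boundary = 15.68 mm. Overall, the cross-section is a single solid region. Total boundary length (outer) = 15.68 mm.

15.68 mm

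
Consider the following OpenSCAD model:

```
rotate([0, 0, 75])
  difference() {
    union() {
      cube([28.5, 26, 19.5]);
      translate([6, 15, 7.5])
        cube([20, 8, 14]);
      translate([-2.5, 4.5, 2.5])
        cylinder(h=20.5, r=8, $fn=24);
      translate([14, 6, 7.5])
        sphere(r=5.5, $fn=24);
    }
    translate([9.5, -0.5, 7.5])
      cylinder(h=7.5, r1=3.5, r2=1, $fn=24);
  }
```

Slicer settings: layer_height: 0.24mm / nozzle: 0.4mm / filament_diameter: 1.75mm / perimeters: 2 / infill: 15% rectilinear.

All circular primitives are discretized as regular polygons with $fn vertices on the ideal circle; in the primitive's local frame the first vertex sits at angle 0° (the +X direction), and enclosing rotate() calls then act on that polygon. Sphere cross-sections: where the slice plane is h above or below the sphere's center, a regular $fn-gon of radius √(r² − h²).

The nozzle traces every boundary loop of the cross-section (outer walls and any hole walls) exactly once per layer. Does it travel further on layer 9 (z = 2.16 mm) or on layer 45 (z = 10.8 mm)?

Layer 9 (z = 2.16): the cube (footprint 28.5×26) is included at this height (perimeter 109.00 mm); the cube at (6, 15) is not intersected at this z (z outside [7.5, 21.5]); the cylinder at (-2.5, 4.5) is absent (z outside [2.5, 23]); the r=5.5 sphere at (14, 6) slices to a regular 24-gon of circumradius 1.317 (√(r²−h²) with h=5.34 from center) (perimeter = 2·24·1.317·sin(180°/24) = 8.25 mm); Merging all regions: the r=5.5 sphere at (14, 6) lies entirely inside the 28.5×26 cube, so the union is just the 28.5×26 cube — boundary = 109.00 mm; the cone at (9.5, -0.5) does not reach this height (z outside [7.5, 15]); Taking the first minus the rest: none of the subtracted shapes is present at this height, so the result so far is unchanged — boundary = 109.00 mm; (whole slice rotated 75° about Z — lengths, areas and connectivity unchanged). So its perimeter = 109.00 mm. Layer 45 (z = 10.8): the cube (footprint 28.5×26) is included at this height (perimeter 109.00 mm); the 20×8 cube at (6, 15) contributes its full rectangle (perimeter 56.00 mm); the r=8 cylinder at (-2.5, 4.5) gives a regular 24-gon of circumradius 8 (constant along its height) (perimeter = 2·24·8.000·sin(180°/24) = 50.12 mm); the r=5.5 sphere at (14, 6) contributes a regular 24-gon of circumradius √(5.5²−3.3²) = 4.400 (perimeter = 2·24·4.400·sin(180°/24) = 27.57 mm); Combining (union): the regions partially overlap (shared area 272.80 mm²), so the edge portions inside another operand are dropped and the merged outline is re-measured after clipping — boundary = 128.24 mm; the cone at (9.5, -0.5): at t=0.440 of its height the radius interpolates to r₁+(r₂−r₁)t = 2.400, giving a regular 24-gon of that circumradius (perimeter = 2·24·2.400·sin(180°/24) = 15.04 mm); Taking the first minus the rest: starting from the result so far, the cone at (9.5, -0.5) partially overlaps it — only the 6.58 mm² overlap (of its 17.89 mm²) is removed, clipping the outline — boundary = 130.08 mm; (rotated 75° about Z; rotation is an isometry so areas/perimeters/island counts are preserved). So its perimeter = 130.08 mm. Layer 45 is larger (130.08 vs 109.00 mm).

layer 45 (z = 10.8 mm)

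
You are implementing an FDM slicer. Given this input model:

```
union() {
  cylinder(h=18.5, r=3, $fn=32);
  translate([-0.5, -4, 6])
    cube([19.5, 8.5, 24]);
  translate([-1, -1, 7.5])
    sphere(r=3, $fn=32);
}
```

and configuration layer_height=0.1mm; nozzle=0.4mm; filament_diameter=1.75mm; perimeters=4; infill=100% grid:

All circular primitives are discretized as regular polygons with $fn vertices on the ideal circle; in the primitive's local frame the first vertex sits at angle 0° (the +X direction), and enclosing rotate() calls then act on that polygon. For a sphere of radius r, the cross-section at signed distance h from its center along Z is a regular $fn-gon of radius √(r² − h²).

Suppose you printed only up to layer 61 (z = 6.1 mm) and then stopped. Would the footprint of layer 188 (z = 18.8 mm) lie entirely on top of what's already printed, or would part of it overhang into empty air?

entirely on top

Compare the two slices. At z = 6.1: the r=3 cylinder gives a regular 32-gon of circumradius 3 (constant along its height) (area = (32/2)·3.000²·sin(360°/32) = 28.09 mm²); the 19.5×8.5 cube at (-0.5, -4) contributes its full rectangle (area 165.75 mm²); the r=3 sphere at (-1, -1) contributes a regular 32-gon of circumradius √(3²−1.4²) = 2.653 (area = (32/2)·2.653²·sin(360°/32) = 21.97 mm²); Combining (union): the regions partially overlap — summed areas 215.82 mm² minus the doubly-counted overlap 34.42 mm² gives 181.39 mm² — area = 181.39 mm². At z = 18.8: the cylinder is not intersected at this z (z outside [0, 18.5]); the 19.5×8.5 cube at (-0.5, -4) contributes its full rectangle (area 165.75 mm²); the sphere at (-1, -1) is absent (|z−center|=11.300 > r=3); Merging all regions: only the 19.5×8.5 cube at (-0.5, -4) is present, so the union is just that shape — area = 165.75 mm². Checking containment: the cross-section at z = 18.8 is a subset of the cross-section at z = 6.1.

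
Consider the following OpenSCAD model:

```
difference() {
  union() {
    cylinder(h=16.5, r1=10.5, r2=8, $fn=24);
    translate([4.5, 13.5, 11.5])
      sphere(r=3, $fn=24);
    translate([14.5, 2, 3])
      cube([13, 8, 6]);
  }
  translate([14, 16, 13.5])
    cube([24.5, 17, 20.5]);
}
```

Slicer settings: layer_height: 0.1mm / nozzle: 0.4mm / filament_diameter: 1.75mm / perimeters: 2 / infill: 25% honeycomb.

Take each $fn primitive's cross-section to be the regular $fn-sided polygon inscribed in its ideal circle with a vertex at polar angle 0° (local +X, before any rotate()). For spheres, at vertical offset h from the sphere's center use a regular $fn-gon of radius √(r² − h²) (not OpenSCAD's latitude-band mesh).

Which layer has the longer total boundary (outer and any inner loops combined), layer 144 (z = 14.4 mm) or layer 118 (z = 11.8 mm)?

layer 118 (z = 11.8 mm)

Layer 144 (z = 14.4): the cone (r1=10.5→r2=8) has section circumradius 8.318 here — a regular 24-gon (perimeter = 2·24·8.318·sin(180°/24) = 52.12 mm); the r=3 sphere at (4.5, 13.5) contributes a regular 24-gon of circumradius √(3²−2.9²) = 0.768 (perimeter = 2·24·0.768·sin(180°/24) = 4.81 mm); the cube at (14.5, 2) is not intersected at this z (z outside [3, 9]); Merging all regions: the 2 present regions are separate (no shared area or edge), so areas and boundary lengths simply add and each stays a separate island — boundary = 56.93 mm; the cube at (14, 16) (footprint 24.5×17) is included at this height (perimeter 83.00 mm); Taking the first minus the rest: starting from the result so far, the 24.5×17 cube at (14, 16) misses the remaining region (no effect) — boundary = 56.93 mm. So its perimeter = 56.93 mm. Layer 118 (z = 11.8): the cone contributes a regular 24-gon of circumradius 8.712 (interpolated between r1=10.5 and r2=8 at t=0.715) (perimeter = 2·24·8.712·sin(180°/24) = 54.58 mm); the r=3 sphere at (4.5, 13.5) slices to a regular 24-gon of circumradius 2.985 (√(r²−h²) with h=0.3 from center) (perimeter = 2·24·2.985·sin(180°/24) = 18.70 mm); the cube at (14.5, 2) is absent (z outside [3, 9]); Taking the union: the 2 present regions are separate (no shared area or edge), so areas and boundary lengths simply add and each stays a separate island — boundary = 73.29 mm; the cube at (14, 16) is absent (z outside [13.5, 34]); After the difference (first − rest): none of the subtracted shapes is present at this height, so that combined region is unchanged — boundary = 73.29 mm. So its perimeter = 73.29 mm. Layer 118 is larger (73.29 vs 56.93 mm).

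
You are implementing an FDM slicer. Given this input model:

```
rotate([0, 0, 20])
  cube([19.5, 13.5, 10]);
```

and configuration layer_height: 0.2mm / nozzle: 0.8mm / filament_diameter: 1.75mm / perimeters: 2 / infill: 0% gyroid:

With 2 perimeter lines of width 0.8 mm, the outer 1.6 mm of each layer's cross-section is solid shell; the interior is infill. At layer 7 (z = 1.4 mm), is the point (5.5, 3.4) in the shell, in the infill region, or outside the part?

At z = 1.4 mm: the cube is present — its section is the full 19.5×13.5 rectangle; (rotated 20° about Z; rotation is an isometry so areas/perimeters/island counts are preserved). Overall, the cross-section is a single solid region. Undo the 20° rotation: the query point maps to (6.331, 1.314) in the un-rotated model frame. The nearest boundary edge runs (0.00, 0.00)→(19.50, 0.00); distance from the point to it = 1.31 mm. The point is inside the cross-section, 1.31 mm from the nearest boundary — within the 1.6 mm shell band (2 × 0.8).

shell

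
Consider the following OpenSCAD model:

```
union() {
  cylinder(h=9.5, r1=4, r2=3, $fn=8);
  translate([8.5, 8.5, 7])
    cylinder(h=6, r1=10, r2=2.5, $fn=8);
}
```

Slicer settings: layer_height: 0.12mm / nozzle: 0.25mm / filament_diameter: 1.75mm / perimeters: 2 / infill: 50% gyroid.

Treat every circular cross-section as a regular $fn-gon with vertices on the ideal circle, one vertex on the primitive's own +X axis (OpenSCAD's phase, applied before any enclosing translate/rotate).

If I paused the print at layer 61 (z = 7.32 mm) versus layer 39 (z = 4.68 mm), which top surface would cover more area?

Layer 61 (z = 7.32): the cone (r1=4→r2=3) has section circumradius 3.229 here — a regular 8-gon (area = (8/2)·3.229²·sin(360°/8) = 29.50 mm²); the cone at (8.5, 8.5) contributes a regular 8-gon of circumradius 9.600 (interpolated between r1=10 and r2=2.5 at t=0.053) (area = (8/2)·9.600²·sin(360°/8) = 260.67 mm²); Taking the union: the regions partially overlap — summed areas 290.17 mm² minus the doubly-counted overlap 0.79 mm² gives 289.38 mm² — area = 289.38 mm². So its area = 289.38 mm². Layer 39 (z = 4.68): the cone (r1=4→r2=3) has section circumradius 3.507 here — a regular 8-gon (area = (8/2)·3.507²·sin(360°/8) = 34.79 mm²); the cone at (8.5, 8.5) does not reach this height (z outside [7, 13]); Taking the union: only the cone is present, so the union is just that shape — area = 34.79 mm². So its area = 34.79 mm². Layer 61 is larger (289.38 vs 34.79 mm²).

layer 61 (z = 7.32 mm)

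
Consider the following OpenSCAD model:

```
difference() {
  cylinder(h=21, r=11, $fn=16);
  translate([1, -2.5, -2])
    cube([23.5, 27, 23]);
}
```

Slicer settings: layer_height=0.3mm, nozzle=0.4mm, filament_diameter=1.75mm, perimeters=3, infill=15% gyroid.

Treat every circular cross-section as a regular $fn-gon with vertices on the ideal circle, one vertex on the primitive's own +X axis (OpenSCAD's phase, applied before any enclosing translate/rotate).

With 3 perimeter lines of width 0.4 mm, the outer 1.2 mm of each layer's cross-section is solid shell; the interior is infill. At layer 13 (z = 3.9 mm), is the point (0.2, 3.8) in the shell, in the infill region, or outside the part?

shell

At z = 3.9 mm: the r=11 cylinder gives a regular 16-gon of circumradius 11 (constant along its height); the 23.5×27 cube at (1, -2.5) contributes its full rectangle; Subtracting the remaining from the first: starting from the r=11 cylinder, the 23.5×27 cube at (1, -2.5) partially overlaps it — only the 106.09 mm² overlap (of its 634.50 mm²) is removed, clipping the outline — 1 connected region. Overall, the cross-section is a single solid region. The nearest boundary edge runs (1.00, 10.80)→(1.00, -2.50); distance from the point to it = 0.80 mm. The point is inside the cross-section, 0.80 mm from the nearest boundary — within the 1.2 mm shell band (3 × 0.4).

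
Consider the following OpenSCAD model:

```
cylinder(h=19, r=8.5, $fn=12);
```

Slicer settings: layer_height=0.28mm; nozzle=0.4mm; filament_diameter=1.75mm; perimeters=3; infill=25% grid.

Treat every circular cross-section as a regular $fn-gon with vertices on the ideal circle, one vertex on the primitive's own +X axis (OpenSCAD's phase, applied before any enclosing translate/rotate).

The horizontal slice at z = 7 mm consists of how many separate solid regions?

At z = 7 mm: the r=8.5 cylinder gives a regular 12-gon of circumradius 8.5 (constant along its height). The result has 1 disconnected region.

1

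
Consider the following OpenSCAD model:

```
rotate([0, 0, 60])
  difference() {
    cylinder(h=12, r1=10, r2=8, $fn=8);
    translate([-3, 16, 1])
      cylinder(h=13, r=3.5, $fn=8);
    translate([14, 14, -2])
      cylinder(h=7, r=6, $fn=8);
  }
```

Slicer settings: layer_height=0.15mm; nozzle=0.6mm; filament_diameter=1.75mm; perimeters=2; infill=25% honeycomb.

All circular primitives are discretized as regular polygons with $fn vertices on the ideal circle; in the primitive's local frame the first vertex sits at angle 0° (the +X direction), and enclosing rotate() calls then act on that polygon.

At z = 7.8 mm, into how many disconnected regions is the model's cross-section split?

1

At z = 7.8 mm: the cone (r1=10→r2=8) has section circumradius 8.700 here — a regular 8-gon; the cylinder at (-3, 16): section is a regular 8-gon, circumradius r=3.5; the cylinder at (14, 14) does not reach this height (z outside [-2, 5]); Taking the first minus the rest: starting from the cone, the r=3.5 cylinder at (-3, 16) misses the remaining region (no effect) — 1 connected region; (whole slice rotated 60° about Z — lengths, areas and connectivity unchanged). The result has 1 disconnected region.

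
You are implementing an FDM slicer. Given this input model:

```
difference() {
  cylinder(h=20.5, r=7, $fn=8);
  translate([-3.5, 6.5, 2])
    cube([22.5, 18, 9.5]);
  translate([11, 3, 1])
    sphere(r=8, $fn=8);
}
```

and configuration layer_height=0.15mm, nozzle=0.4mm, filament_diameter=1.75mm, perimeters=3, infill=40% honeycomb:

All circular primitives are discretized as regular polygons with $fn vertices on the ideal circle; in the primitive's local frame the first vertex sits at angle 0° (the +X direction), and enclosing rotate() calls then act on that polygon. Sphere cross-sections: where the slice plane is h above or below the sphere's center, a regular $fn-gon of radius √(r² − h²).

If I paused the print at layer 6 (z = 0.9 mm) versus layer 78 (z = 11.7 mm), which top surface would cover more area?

Layer 6 (z = 0.9): the r=7 cylinder contributes a regular 8-gon of circumradius 7 (area = (8/2)·7.000²·sin(360°/8) = 138.59 mm²); the cube at (-3.5, 6.5) is absent (z outside [2, 11.5]); the r=8 sphere at (11, 3) slices to a regular 8-gon of circumradius 7.999 (√(r²−h²) with h=0.1 from center) (area = (8/2)·7.999²·sin(360°/8) = 180.99 mm²); After the difference (first − rest): starting from the r=7 cylinder (138.59 mm²), the r=8 sphere at (11, 3) partially overlaps it — only the 16.76 mm² overlap (of its 180.99 mm²) is removed, clipping the outline — area = 121.84 mm². So its area = 121.84 mm². Layer 78 (z = 11.7): the r=7 cylinder contributes a regular 8-gon of circumradius 7 (area = (8/2)·7.000²·sin(360°/8) = 138.59 mm²); the cube at (-3.5, 6.5) is not intersected at this z (z outside [2, 11.5]); the sphere at (11, 3) is not intersected at this z (|z−center|=10.700 > r=8); After the difference (first − rest): none of the subtracted shapes is present at this height, so the r=7 cylinder is unchanged — area = 138.59 mm². So its area = 138.59 mm². Layer 78 is larger (138.59 vs 121.84 mm²).

layer 78 (z = 11.7 mm)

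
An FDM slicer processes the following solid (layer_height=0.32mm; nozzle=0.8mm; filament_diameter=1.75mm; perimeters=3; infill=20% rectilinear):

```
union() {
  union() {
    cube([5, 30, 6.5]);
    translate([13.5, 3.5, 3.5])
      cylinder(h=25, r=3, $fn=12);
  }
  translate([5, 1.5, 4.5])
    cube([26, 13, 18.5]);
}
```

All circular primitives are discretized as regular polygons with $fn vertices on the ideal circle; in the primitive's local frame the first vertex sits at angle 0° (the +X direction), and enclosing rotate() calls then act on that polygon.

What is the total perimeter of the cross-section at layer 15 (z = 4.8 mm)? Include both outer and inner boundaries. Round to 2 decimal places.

At z = 4.8 mm: the 5×30 cube contributes its full rectangle (perimeter 70.00 mm); the r=3 cylinder at (13.5, 3.5) contributes a regular 12-gon of circumradius 3 (perimeter = 2·12·3.000·sin(180°/12) = 18.63 mm); Taking the union: the 2 present regions are separate (no shared area or edge), so areas and boundary lengths simply add and each stays a separate island — boundary = 88.63 mm; the 26×13 cube at (5, 1.5) contributes its full rectangle (perimeter 78.00 mm); Combining (union): the regions partially overlap (shared area 24.25 mm²), so the edge portions inside another operand are dropped and the merged outline is re-measured after clipping — boundary = 122.60 mm. Overall, the cross-section is a single solid region. Total boundary length (outer) = 122.60 mm.

122.60 mm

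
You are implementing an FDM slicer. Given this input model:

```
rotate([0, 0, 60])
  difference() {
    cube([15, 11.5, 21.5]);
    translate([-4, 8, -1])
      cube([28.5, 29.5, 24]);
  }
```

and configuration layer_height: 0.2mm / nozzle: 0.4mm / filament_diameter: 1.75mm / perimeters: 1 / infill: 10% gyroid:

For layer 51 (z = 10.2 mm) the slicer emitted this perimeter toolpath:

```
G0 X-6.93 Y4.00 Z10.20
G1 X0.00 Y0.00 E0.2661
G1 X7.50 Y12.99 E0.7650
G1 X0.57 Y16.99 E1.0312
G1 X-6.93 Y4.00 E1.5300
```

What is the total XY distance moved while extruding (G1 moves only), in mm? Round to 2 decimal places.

46.00 mm

Sum the Euclidean lengths of each G1 segment: total = 46.00 mm.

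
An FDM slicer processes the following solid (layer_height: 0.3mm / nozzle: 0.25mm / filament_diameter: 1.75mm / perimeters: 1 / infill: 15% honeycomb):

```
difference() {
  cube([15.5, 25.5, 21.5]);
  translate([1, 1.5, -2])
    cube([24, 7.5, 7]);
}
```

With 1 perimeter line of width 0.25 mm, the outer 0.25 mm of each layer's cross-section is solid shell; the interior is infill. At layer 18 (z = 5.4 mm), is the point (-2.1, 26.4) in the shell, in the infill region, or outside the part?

outside

At z = 5.4 mm: the cube is present — its section is the full 15.5×25.5 rectangle; the cube at (1, 1.5) is absent (z outside [-2, 5]); After the difference (first − rest): none of the subtracted shapes is present at this height, so the 15.5×25.5 cube is unchanged — 1 connected region. Overall, the cross-section is a single solid region. The nearest boundary edge runs (15.50, 25.50)→(0.00, 25.50); distance from the point to it = 2.28 mm. The point is not inside any of the regions above, so it lies outside the cross-section (2.28 mm from the nearest boundary).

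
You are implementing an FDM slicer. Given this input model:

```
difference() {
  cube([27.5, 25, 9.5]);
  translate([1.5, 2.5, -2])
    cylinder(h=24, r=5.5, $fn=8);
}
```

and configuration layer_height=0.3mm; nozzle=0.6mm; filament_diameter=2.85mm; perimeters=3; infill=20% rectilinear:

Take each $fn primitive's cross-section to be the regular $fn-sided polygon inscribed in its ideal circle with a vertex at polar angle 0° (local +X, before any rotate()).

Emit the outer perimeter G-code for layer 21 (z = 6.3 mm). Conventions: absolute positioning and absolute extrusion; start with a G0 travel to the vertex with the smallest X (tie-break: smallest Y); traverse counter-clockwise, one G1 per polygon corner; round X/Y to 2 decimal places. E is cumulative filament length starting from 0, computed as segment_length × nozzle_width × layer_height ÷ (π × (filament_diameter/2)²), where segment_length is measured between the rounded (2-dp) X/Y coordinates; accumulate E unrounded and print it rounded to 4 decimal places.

At z = 6.3 mm: the 27.5×25 cube contributes its full rectangle; the cylinder at (1.5, 2.5): section is a regular 8-gon, circumradius r=5.5; Subtracting the remaining from the first: starting from the 27.5×25 cube, the r=5.5 cylinder at (1.5, 2.5) partially overlaps it — only the 45.38 mm² overlap (of its 85.56 mm²) is removed, clipping the outline — 1 connected region. The outline is a single polygon with 8 vertices. Extrusion per mm of travel: 0.6 × 0.3 / (π × 1.425²) = 0.028216. Accumulating E over each segment gives final E = 2.9460.

G0 X0.00 Y7.38 Z6.30
G1 X1.50 Y8.00 E0.0458
G1 X5.39 Y6.39 E0.1646
G1 X7.00 Y2.50 E0.2834
G1 X5.96 Y0.00 E0.3598
G1 X27.50 Y0.00 E0.9675
G1 X27.50 Y25.00 E1.6729
G1 X0.00 Y25.00 E2.4489
G1 X0.00 Y7.38 E2.9460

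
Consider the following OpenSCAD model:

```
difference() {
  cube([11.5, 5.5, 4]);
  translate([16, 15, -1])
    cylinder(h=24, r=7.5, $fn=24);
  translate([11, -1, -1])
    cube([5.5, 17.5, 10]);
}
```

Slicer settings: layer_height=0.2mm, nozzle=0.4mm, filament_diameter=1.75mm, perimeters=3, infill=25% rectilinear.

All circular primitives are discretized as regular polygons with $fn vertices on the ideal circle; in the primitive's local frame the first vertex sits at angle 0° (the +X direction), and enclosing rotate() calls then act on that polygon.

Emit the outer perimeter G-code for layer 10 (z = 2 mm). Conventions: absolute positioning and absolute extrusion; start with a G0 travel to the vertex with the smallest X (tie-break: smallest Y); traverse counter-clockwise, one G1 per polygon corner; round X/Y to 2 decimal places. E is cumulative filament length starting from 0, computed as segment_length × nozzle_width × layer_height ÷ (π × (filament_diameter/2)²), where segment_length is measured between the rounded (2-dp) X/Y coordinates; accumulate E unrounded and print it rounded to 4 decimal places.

G0 X0.00 Y0.00 Z2.00
G1 X11.00 Y0.00 E0.3659
G1 X11.00 Y5.50 E0.5488
G1 X0.00 Y5.50 E0.9147
G1 X0.00 Y0.00 E1.0976

At z = 2 mm: the 11.5×5.5 cube contributes its full rectangle; the r=7.5 cylinder at (16, 15) contributes a regular 24-gon of circumradius 7.5; the cube at (11, -1) (footprint 5.5×17.5) is included at this height; Taking the first minus the rest: starting from the 11.5×5.5 cube, the r=7.5 cylinder at (16, 15) misses the remaining region (no effect); the 5.5×17.5 cube at (11, -1) partially overlaps it — only the 2.75 mm² overlap (of its 96.25 mm²) is removed, clipping the outline — 1 connected region. The outline is a single polygon with 4 vertices. Extrusion per mm of travel: 0.4 × 0.2 / (π × 0.875²) = 0.033260. Accumulating E over each segment gives final E = 1.0976.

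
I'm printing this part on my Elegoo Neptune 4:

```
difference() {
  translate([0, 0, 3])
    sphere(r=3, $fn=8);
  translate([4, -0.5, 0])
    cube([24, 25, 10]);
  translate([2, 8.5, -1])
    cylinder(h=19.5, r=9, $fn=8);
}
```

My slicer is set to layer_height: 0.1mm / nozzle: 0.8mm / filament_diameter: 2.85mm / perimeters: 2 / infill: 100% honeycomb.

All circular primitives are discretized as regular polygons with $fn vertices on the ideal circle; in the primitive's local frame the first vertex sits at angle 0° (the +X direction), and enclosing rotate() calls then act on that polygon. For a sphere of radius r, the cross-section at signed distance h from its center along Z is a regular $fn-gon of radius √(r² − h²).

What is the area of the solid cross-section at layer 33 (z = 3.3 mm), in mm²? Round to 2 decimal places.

At z = 3.3 mm: the r=3 sphere slices to a regular 8-gon of circumradius 2.985 (√(r²−h²) with h=0.3 from center) (area = (8/2)·2.985²·sin(360°/8) = 25.20 mm²); the cube at (4, -0.5) (footprint 24×25) is included at this height (area 600.00 mm²); the cylinder at (2, 8.5): section is a regular 8-gon, circumradius r=9 (area = (8/2)·9.000²·sin(360°/8) = 229.10 mm²); Subtracting the remaining from the first: starting from the r=3 sphere (25.20 mm²), the 24×25 cube at (4, -0.5) misses the remaining region (no effect); the r=9 cylinder at (2, 8.5) partially overlaps it — only the 10.67 mm² overlap (of its 229.10 mm²) is removed, clipping the outline — area = 14.53 mm². Overall, the cross-section is a single solid region. Net area = 14.53 mm².

14.53 mm²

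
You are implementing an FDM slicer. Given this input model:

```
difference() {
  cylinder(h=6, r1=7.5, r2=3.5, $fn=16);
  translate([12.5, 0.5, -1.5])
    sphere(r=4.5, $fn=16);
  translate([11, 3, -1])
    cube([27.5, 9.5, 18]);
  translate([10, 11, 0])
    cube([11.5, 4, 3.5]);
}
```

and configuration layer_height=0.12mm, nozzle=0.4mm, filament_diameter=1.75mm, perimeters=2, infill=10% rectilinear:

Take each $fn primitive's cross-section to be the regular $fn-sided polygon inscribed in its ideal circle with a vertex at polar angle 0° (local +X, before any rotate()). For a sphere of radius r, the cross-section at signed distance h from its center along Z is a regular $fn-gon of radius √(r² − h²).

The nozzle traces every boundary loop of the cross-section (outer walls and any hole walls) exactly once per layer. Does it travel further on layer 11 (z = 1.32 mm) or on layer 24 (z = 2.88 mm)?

Layer 11 (z = 1.32): the cone contributes a regular 16-gon of circumradius 6.620 (interpolated between r1=7.5 and r2=3.5 at t=0.220) (perimeter = 2·16·6.620·sin(180°/16) = 41.33 mm); the sphere at (12.5, 0.5): section is a regular 16-gon, circumradius = √(r²−h²) = √(4.5²−2.82²) = 3.507 (perimeter = 2·16·3.507·sin(180°/16) = 21.89 mm); the cube at (11, 3) (footprint 27.5×9.5) is included at this height (perimeter 74.00 mm); the 11.5×4 cube at (10, 11) contributes its full rectangle (perimeter 31.00 mm); After the difference (first − rest): starting from the cone, the r=4.5 sphere at (12.5, 0.5) misses the remaining region (no effect); the 27.5×9.5 cube at (11, 3) misses the remaining region (no effect); the 11.5×4 cube at (10, 11) misses the remaining region (no effect) — boundary = 41.33 mm. So its perimeter = 41.33 mm. Layer 24 (z = 2.88): the cone: at t=0.480 of its height the radius interpolates to r₁+(r₂−r₁)t = 5.580, giving a regular 16-gon of that circumradius (perimeter = 2·16·5.580·sin(180°/16) = 34.84 mm); the sphere at (12.5, 0.5): section is a regular 16-gon, circumradius = √(r²−h²) = √(4.5²−4.38²) = 1.032 (perimeter = 2·16·1.032·sin(180°/16) = 6.44 mm); the cube at (11, 3) is present — its section is the full 27.5×9.5 rectangle (perimeter 74.00 mm); the cube at (10, 11) is present — its section is the full 11.5×4 rectangle (perimeter 31.00 mm); Subtracting the remaining from the first: starting from the cone, the r=4.5 sphere at (12.5, 0.5) misses the remaining region (no effect); the 27.5×9.5 cube at (11, 3) misses the remaining region (no effect); the 11.5×4 cube at (10, 11) misses the remaining region (no effect) — boundary = 34.84 mm. So its perimeter = 34.84 mm. Layer 11 is larger (41.33 vs 34.84 mm).

layer 11 (z = 1.32 mm)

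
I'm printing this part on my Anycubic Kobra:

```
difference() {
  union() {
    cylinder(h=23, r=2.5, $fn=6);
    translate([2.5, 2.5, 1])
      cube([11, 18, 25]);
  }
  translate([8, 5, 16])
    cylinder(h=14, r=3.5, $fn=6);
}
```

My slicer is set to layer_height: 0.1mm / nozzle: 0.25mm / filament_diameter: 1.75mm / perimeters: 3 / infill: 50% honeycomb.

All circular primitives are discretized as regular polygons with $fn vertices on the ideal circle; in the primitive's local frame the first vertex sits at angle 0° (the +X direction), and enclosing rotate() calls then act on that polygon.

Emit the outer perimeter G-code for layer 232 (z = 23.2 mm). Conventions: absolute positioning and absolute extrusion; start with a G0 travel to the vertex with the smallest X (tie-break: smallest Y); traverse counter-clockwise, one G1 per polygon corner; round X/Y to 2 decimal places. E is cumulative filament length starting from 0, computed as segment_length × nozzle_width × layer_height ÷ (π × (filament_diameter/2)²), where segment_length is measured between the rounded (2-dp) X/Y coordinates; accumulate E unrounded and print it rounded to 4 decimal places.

At z = 23.2 mm: the cylinder is not intersected at this z (z outside [0, 23]); the cube at (2.5, 2.5) (footprint 11×18) is included at this height; Taking the union: only the 11×18 cube at (2.5, 2.5) is present, so the union is just that shape — 1 connected region; the r=3.5 cylinder at (8, 5) gives a regular 6-gon of circumradius 3.5 (constant along its height); Taking the first minus the rest: starting from the result so far, the r=3.5 cylinder at (8, 5) partially overlaps it — only the 29.80 mm² overlap (of its 31.83 mm²) is removed, clipping the outline — 1 connected region. The outline is a single polygon with 10 vertices. Extrusion per mm of travel: 0.25 × 0.1 / (π × 0.875²) = 0.010394. Accumulating E over each segment gives final E = 0.7291.

G0 X2.50 Y2.50 Z23.20
G1 X5.94 Y2.50 E0.0358
G1 X4.50 Y5.00 E0.0657
G1 X6.25 Y8.03 E0.1021
G1 X9.75 Y8.03 E0.1385
G1 X11.50 Y5.00 E0.1749
G1 X10.06 Y2.50 E0.2048
G1 X13.50 Y2.50 E0.2406
G1 X13.50 Y20.50 E0.4277
G1 X2.50 Y20.50 E0.5420
G1 X2.50 Y2.50 E0.7291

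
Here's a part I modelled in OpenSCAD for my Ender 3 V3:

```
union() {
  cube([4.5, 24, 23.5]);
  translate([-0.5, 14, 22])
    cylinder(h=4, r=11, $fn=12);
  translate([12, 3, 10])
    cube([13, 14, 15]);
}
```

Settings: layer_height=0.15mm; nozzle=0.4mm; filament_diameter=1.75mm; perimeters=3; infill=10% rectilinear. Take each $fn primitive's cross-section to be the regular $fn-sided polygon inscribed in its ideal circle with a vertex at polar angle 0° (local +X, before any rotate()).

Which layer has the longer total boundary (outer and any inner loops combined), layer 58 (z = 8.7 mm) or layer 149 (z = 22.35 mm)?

layer 149 (z = 22.35 mm)

Layer 58 (z = 8.7): the cube is present — its section is the full 4.5×24 rectangle (perimeter 57.00 mm); the cylinder at (-0.5, 14) is not intersected at this z (z outside [22, 26]); the cube at (12, 3) is absent (z outside [10, 25]); Merging all regions: only the 4.5×24 cube is present, so the union is just that shape — boundary = 57.00 mm. So its perimeter = 57.00 mm. Layer 149 (z = 22.35): the cube (footprint 4.5×24) is included at this height (perimeter 57.00 mm); the cylinder at (-0.5, 14): section is a regular 12-gon, circumradius r=11 (perimeter = 2·12·11.000·sin(180°/12) = 68.33 mm); the cube at (12, 3) is present — its section is the full 13×14 rectangle (perimeter 54.00 mm); Combining (union): the regions partially overlap (shared area 90.97 mm²), so the edge portions inside another operand are dropped and the merged outline is re-measured after clipping — boundary = 129.94 mm. So its perimeter = 129.94 mm. Layer 149 is larger (129.94 vs 57.00 mm).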